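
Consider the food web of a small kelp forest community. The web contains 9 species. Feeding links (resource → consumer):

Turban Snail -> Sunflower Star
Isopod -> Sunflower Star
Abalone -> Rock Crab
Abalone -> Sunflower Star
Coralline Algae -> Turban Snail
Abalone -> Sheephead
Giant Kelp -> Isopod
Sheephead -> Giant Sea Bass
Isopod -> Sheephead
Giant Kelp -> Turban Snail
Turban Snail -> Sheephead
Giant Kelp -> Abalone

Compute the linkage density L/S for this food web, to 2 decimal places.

There are L = 12 links among S = 9 species.
L/S = 12/9 = 1.3333 ≈ 1.33.

L/S = 1.33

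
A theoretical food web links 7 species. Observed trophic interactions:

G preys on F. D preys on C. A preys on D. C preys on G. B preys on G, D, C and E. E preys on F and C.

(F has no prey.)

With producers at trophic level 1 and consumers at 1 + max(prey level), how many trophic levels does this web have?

5

Producers (level 1): F.
F → G → C → D → A gives A level 5.
No species has a prey at level 5, so no species reaches level 6.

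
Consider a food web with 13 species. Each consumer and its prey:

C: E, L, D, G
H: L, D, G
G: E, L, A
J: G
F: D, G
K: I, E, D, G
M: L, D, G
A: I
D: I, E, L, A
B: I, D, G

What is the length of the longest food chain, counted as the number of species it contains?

4 species

One longest chain: I → A → D → H.
It has 4 species and 3 links.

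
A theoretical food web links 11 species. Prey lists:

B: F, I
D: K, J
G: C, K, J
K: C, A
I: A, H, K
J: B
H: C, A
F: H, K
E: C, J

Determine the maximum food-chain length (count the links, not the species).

5 links

One longest chain: C → H → F → B → J → G.
It has 6 species and 5 links.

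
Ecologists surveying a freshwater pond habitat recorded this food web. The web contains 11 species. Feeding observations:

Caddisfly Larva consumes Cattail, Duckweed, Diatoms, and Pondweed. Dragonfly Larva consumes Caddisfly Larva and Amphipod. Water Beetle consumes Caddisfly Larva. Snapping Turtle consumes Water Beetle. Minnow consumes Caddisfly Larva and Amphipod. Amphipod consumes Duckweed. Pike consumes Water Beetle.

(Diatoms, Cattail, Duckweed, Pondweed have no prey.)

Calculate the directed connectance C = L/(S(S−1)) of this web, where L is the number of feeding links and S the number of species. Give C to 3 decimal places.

The web has S = 11 species and L = 12 feeding links.
C = L / (S(S−1)) = 12 / 110 = 0.1091 ≈ 0.109.

C = 0.109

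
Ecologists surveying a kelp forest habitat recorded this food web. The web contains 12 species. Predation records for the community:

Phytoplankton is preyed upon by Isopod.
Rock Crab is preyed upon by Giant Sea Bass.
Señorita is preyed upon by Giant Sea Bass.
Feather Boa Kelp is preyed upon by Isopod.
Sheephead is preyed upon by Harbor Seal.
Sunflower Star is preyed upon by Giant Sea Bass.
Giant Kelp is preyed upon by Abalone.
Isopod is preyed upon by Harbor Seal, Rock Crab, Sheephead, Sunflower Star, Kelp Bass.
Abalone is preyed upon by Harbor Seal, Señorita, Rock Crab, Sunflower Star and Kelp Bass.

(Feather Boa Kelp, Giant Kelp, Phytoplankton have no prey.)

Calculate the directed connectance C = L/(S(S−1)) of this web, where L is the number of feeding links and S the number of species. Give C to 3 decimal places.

C = 0.129

The web has S = 12 species and L = 17 feeding links.
C = L / (S(S−1)) = 17 / 132 = 0.1288 ≈ 0.129.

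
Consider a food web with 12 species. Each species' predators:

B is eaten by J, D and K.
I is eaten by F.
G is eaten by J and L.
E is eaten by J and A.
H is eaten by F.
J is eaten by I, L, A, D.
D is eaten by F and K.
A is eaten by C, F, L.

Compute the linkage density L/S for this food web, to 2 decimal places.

There are L = 18 links among S = 12 species.
L/S = 18/12 = 1.5000 ≈ 1.50.

L/S = 1.50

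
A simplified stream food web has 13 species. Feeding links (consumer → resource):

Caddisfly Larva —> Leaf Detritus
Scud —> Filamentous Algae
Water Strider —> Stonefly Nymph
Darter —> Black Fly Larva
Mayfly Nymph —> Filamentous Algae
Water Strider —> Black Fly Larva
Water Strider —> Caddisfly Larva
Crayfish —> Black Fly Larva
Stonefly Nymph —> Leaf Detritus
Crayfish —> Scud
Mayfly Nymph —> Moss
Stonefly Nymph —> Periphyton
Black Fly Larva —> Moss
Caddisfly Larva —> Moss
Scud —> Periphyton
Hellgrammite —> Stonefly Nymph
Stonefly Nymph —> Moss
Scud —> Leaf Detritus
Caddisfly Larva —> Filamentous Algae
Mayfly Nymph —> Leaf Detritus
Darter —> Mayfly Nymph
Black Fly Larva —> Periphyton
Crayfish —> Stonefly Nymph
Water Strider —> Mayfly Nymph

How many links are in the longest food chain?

One longest chain: Periphyton → Stonefly Nymph → Hellgrammite.
It has 3 species and 2 links.

2 links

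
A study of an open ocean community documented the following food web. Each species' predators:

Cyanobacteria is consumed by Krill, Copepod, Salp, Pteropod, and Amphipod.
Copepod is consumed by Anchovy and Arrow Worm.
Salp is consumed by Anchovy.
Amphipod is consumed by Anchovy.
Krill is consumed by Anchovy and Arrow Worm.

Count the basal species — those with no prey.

1

Basal species (no prey listed): Cyanobacteria.
Count: 1.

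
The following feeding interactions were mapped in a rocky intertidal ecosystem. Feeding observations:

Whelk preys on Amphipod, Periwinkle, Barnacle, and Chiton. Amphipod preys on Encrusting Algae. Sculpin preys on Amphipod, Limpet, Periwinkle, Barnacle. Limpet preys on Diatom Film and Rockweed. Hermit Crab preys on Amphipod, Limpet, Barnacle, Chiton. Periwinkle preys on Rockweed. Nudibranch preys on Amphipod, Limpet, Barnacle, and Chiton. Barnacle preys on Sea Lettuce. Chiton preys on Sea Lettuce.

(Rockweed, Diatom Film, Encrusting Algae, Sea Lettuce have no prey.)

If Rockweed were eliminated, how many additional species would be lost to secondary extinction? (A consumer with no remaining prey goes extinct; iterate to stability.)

Remove Rockweed.
Round 1: Periwinkle (all prey gone) → extinct.
No further losses. Total secondary extinctions: 1.

1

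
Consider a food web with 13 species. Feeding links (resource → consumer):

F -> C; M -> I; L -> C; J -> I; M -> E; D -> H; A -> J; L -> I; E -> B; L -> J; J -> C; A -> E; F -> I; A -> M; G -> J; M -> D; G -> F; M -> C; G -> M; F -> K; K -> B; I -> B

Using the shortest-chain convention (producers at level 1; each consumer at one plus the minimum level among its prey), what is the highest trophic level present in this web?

4

Producers (level 1): G, A, L.
Following each consumer down to its lowest-level prey: G → M → D → H (levels 1 through 4).
All prey of H (D 3) are at level 3 or above, so H is at level 1 + 3 = 4.
Every consumer has at least one prey at level 3 or below, so none exceeds level 4.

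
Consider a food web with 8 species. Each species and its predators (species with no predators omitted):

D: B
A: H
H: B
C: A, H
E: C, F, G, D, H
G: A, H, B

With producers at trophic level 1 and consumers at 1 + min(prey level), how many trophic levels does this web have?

Producers (level 1): E.
Following each consumer down to its lowest-level prey: E → C → A (levels 1 through 3).
All prey of A (C 2, G 2) are at level 2 or above, so A is at level 1 + 2 = 3.
Every consumer has at least one prey at level 2 or below, so none exceeds level 3.

3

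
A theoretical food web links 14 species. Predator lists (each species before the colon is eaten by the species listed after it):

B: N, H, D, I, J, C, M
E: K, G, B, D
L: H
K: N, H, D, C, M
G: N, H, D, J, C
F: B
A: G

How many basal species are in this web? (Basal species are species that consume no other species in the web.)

4

Basal species (no prey listed): E, A, L, F.
Count: 4.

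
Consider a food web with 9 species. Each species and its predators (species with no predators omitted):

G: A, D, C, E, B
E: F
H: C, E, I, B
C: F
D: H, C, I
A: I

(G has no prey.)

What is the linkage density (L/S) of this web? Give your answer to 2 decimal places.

There are L = 15 links among S = 9 species.
L/S = 15/9 = 1.6667 ≈ 1.67.

L/S = 1.67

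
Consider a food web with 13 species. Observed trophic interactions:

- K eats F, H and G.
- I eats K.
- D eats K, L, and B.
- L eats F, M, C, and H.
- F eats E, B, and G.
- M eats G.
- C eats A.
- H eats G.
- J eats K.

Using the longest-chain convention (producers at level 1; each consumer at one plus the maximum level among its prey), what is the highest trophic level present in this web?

Producers (level 1): G, A, B, E.
G → H → K → J gives J level 4.
No species has a prey at level 4, so no species reaches level 5.

4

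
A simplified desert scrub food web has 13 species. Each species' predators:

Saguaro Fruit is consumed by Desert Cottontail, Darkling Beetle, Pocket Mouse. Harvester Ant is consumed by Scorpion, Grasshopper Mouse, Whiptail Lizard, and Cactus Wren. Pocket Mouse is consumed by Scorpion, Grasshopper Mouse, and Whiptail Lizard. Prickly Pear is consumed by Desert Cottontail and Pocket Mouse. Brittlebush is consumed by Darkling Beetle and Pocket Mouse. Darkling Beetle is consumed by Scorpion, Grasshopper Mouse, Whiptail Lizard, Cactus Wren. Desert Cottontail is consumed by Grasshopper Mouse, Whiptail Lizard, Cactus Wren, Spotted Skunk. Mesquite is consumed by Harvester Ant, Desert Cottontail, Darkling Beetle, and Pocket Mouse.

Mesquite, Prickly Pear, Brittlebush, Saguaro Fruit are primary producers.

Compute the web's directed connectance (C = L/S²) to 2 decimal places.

The web has S = 13 species and L = 26 feeding links.
C = L / S² = 26 / 169 = 0.1538 ≈ 0.15.

C = 0.15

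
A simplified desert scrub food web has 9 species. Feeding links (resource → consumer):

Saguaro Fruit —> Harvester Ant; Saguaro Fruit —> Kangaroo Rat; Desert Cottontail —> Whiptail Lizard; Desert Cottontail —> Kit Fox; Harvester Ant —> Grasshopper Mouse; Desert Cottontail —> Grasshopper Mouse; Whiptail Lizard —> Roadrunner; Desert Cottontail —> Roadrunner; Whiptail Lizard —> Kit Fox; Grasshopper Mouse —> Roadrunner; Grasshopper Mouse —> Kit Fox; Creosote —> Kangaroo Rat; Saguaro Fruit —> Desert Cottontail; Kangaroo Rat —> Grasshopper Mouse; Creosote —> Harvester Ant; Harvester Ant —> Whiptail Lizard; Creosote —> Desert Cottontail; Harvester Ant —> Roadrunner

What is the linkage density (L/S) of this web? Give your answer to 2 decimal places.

L/S = 2.00

There are L = 18 links among S = 9 species.
L/S = 18/9 = 2.0000 ≈ 2.00.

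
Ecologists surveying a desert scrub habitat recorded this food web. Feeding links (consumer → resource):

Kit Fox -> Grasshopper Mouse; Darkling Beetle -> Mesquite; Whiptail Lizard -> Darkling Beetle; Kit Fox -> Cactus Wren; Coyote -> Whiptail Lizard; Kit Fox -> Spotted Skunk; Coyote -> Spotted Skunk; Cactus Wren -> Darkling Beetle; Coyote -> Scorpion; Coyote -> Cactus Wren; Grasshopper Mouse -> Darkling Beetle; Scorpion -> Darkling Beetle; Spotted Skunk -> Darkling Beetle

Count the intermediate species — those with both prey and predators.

Intermediate species (has both prey and predators): Darkling Beetle, Grasshopper Mouse, Whiptail Lizard, Spotted Skunk, Cactus Wren, Scorpion.
Count: 6.

6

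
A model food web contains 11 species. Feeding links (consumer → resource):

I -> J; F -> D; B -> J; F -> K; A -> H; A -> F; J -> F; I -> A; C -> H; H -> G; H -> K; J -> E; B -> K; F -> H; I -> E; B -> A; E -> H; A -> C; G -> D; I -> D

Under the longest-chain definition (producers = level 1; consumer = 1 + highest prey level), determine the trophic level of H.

Trophic level 3

D is a producer → level 1.
G eats D → level 2.
H eats G (level 2); other prey at levels: K 1 → level 3.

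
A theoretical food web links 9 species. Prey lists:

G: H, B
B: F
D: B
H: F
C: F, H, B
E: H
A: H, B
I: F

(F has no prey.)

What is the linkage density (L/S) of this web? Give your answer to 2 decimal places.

There are L = 12 links among S = 9 species.
L/S = 12/9 = 1.3333 ≈ 1.33.

L/S = 1.33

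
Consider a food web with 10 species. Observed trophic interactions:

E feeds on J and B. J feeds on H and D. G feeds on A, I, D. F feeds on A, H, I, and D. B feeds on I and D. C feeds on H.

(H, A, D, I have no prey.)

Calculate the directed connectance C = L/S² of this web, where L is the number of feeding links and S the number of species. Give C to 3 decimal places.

The web has S = 10 species and L = 14 feeding links.
C = L / S² = 14 / 100 = 0.1400 ≈ 0.140.

C = 0.140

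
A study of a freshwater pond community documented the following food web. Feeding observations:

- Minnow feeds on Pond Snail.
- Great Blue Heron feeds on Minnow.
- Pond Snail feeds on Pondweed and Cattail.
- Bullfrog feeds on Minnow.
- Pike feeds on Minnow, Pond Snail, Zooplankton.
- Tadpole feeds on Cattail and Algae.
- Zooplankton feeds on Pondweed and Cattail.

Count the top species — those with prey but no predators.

Top species (has prey, but nothing eats it): Tadpole, Great Blue Heron, Pike, Bullfrog.
Count: 4.

4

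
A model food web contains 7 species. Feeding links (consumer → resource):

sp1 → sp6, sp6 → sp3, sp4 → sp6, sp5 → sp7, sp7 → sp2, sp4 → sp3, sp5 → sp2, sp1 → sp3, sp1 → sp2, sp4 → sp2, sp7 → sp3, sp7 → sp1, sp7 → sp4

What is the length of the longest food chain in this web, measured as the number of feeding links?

One longest chain: sp3 → sp6 → sp1 → sp7 → sp5.
It has 5 species and 4 links.

4 links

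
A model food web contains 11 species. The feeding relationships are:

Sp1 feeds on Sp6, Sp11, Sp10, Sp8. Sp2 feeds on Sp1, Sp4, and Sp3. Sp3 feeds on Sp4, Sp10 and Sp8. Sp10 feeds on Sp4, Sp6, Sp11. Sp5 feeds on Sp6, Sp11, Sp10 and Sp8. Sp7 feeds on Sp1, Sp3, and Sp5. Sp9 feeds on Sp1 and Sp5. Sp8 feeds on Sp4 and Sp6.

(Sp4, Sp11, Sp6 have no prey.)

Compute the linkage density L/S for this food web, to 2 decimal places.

There are L = 24 links among S = 11 species.
L/S = 24/11 = 2.1818 ≈ 2.18.

L/S = 2.18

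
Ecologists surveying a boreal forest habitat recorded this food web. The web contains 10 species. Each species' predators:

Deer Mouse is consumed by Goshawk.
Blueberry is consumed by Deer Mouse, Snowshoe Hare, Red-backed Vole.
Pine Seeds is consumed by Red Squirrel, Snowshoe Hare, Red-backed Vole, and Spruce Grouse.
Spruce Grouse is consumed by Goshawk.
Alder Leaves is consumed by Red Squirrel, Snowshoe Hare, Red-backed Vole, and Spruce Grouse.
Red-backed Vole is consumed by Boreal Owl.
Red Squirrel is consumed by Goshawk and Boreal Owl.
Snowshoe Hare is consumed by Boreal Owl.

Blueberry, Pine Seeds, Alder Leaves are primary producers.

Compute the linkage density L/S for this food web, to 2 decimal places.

L/S = 1.70

There are L = 17 links among S = 10 species.
L/S = 17/10 = 1.7000 ≈ 1.70.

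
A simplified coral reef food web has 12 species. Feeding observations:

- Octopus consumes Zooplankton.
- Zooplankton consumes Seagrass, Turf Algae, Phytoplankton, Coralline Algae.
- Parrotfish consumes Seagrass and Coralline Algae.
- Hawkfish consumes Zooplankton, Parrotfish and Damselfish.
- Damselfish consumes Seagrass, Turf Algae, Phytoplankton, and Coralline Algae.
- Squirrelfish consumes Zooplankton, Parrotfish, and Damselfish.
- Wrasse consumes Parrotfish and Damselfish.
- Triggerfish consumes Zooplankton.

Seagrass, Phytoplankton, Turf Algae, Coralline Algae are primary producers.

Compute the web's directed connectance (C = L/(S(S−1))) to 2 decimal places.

The web has S = 12 species and L = 20 feeding links.
C = L / (S(S−1)) = 20 / 132 = 0.1515 ≈ 0.15.

C = 0.15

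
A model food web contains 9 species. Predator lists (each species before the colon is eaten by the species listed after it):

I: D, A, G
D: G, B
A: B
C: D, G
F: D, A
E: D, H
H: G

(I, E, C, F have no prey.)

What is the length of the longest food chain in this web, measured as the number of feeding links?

One longest chain: I → D → G.
It has 3 species and 2 links.

2 links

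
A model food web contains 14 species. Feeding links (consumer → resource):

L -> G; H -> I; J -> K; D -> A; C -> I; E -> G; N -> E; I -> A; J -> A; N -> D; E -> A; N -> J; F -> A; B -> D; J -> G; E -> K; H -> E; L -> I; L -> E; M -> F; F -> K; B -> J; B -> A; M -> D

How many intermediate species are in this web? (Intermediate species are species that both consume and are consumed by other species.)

Intermediate species (has both prey and predators): J, I, F, D, E.
Count: 5.

5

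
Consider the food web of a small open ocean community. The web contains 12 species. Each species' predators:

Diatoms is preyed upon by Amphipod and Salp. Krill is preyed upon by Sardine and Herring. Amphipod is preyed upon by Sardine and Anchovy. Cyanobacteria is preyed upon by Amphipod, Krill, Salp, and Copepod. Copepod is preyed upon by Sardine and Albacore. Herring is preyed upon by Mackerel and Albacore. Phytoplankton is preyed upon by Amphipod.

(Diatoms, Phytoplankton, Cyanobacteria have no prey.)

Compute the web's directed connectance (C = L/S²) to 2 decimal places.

The web has S = 12 species and L = 15 feeding links.
C = L / S² = 15 / 144 = 0.1042 ≈ 0.10.

C = 0.10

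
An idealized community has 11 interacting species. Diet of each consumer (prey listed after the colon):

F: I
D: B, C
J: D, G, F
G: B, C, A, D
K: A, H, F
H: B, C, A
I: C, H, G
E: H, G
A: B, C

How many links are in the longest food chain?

One longest chain: B → A → H → I → F → J.
It has 6 species and 5 links.

5 links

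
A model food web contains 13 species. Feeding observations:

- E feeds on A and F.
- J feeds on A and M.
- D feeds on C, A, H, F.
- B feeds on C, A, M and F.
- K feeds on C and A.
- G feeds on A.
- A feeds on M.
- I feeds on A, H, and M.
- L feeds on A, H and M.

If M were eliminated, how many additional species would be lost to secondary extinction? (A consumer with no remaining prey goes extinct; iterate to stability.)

3

Remove M.
Round 1: A (all prey gone) → extinct.
Round 2: J (all prey gone), G (all prey gone) → extinct.
No further losses. Total secondary extinctions: 3.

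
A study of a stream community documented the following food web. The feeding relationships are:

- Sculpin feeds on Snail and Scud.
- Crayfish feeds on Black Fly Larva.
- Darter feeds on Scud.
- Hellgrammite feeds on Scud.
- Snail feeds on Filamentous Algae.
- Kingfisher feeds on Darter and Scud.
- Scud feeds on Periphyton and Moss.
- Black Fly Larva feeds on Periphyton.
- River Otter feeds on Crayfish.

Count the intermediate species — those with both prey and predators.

Intermediate species (has both prey and predators): Scud, Black Fly Larva, Snail, Darter, Crayfish.
Count: 5.

5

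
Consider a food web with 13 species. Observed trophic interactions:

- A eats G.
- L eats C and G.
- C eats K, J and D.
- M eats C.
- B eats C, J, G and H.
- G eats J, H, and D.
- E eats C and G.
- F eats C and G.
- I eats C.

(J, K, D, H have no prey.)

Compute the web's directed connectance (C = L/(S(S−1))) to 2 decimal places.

The web has S = 13 species and L = 19 feeding links.
C = L / (S(S−1)) = 19 / 156 = 0.1218 ≈ 0.12.

C = 0.12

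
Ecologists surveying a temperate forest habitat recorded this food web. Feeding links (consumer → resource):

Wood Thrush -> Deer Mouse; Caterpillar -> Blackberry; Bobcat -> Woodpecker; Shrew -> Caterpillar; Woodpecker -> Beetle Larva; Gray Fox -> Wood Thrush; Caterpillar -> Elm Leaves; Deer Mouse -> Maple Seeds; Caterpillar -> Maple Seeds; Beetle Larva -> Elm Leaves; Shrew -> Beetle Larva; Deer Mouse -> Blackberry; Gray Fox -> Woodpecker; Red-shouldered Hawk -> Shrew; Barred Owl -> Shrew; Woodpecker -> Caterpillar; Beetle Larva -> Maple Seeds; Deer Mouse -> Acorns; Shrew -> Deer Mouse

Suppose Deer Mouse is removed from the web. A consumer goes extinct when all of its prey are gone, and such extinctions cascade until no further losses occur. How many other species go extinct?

Remove Deer Mouse.
Round 1: Wood Thrush (all prey gone) → extinct.
No further losses. Total secondary extinctions: 1.

1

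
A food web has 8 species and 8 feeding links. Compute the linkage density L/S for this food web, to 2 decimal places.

There are L = 8 links among S = 8 species.
L/S = 8/8 = 1.0000 ≈ 1.00.

L/S = 1.00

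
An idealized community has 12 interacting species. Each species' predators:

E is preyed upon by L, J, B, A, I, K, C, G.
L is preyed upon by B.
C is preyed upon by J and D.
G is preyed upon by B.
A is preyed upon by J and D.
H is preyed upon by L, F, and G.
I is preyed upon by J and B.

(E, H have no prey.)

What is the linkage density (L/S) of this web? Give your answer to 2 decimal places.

There are L = 19 links among S = 12 species.
L/S = 19/12 = 1.5833 ≈ 1.58.

L/S = 1.58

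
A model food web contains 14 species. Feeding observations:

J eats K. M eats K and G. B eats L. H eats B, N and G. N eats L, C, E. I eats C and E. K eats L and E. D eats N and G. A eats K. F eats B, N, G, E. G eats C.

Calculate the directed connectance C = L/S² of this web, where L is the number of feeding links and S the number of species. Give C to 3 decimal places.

The web has S = 14 species and L = 22 feeding links.
C = L / S² = 22 / 196 = 0.1122 ≈ 0.112.

C = 0.112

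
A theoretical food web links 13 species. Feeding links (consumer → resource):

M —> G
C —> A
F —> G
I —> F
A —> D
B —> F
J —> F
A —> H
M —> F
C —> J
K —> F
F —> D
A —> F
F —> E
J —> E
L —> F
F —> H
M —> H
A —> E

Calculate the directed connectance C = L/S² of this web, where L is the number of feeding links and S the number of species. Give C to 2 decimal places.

The web has S = 13 species and L = 19 feeding links.
C = L / S² = 19 / 169 = 0.1124 ≈ 0.11.

C = 0.11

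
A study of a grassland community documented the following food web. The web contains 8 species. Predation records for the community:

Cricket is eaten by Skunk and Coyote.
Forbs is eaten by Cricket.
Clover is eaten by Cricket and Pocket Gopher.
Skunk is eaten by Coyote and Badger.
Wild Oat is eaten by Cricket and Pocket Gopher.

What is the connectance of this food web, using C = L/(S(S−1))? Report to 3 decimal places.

C = 0.161

The web has S = 8 species and L = 9 feeding links.
C = L / (S(S−1)) = 9 / 56 = 0.1607 ≈ 0.161.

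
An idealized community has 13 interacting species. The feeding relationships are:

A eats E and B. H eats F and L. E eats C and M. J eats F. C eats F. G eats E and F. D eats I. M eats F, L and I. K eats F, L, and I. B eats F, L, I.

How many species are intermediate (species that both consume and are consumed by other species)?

4

Intermediate species (has both prey and predators): B, M, C, E.
Count: 4.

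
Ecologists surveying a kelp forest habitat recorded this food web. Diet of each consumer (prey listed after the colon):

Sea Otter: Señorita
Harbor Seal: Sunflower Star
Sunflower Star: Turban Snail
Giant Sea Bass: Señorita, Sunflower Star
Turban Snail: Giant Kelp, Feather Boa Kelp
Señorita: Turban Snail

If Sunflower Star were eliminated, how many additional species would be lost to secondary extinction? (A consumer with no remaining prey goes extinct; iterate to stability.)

1

Remove Sunflower Star.
Round 1: Harbor Seal (all prey gone) → extinct.
No further losses. Total secondary extinctions: 1.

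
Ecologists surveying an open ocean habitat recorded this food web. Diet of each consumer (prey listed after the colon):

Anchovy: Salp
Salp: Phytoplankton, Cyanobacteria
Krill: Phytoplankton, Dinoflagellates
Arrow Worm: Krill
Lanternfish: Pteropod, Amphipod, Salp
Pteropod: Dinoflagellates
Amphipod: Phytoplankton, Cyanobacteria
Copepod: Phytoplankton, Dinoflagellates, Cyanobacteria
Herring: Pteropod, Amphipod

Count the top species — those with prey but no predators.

Top species (has prey, but nothing eats it): Copepod, Arrow Worm, Lanternfish, Herring, Anchovy.
Count: 5.

5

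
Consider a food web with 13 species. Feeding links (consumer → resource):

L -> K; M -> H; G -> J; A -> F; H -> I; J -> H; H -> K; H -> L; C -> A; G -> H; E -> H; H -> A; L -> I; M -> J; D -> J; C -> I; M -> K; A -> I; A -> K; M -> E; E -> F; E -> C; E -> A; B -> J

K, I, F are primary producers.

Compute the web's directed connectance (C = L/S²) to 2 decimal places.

C = 0.14

The web has S = 13 species and L = 24 feeding links.
C = L / S² = 24 / 169 = 0.1420 ≈ 0.14.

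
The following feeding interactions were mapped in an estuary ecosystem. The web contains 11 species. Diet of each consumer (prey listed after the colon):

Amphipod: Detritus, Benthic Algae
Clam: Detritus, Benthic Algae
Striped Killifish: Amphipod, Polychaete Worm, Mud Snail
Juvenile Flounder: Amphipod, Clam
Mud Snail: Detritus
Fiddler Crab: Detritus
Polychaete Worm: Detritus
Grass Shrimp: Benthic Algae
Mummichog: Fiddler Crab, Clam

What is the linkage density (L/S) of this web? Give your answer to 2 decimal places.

There are L = 15 links among S = 11 species.
L/S = 15/11 = 1.3636 ≈ 1.36.

L/S = 1.36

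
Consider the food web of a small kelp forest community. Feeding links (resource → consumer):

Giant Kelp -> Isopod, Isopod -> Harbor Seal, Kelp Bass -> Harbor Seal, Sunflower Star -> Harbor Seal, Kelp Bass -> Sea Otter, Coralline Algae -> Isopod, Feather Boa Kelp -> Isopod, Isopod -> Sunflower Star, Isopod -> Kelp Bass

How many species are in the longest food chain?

One longest chain: Feather Boa Kelp → Isopod → Sunflower Star → Harbor Seal.
It has 4 species and 3 links.

4 species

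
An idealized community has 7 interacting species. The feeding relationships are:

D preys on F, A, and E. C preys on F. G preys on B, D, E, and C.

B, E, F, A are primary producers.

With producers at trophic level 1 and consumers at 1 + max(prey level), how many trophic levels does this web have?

Producers (level 1): B, E, F, A.
E → D → G gives G level 3.
No species has a prey at level 3, so no species reaches level 4.

3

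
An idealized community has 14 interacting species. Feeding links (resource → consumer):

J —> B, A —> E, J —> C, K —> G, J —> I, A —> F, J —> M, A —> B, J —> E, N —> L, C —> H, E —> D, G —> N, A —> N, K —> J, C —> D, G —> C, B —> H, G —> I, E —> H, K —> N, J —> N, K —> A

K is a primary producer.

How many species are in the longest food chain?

4 species

One longest chain: K → J → C → H.
It has 4 species and 3 links.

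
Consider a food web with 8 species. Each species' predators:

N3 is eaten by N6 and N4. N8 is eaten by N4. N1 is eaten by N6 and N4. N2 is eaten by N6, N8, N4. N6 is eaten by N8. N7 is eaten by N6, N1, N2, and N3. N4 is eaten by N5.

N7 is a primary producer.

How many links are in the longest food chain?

5 links

One longest chain: N7 → N1 → N6 → N8 → N4 → N5.
It has 6 species and 5 links.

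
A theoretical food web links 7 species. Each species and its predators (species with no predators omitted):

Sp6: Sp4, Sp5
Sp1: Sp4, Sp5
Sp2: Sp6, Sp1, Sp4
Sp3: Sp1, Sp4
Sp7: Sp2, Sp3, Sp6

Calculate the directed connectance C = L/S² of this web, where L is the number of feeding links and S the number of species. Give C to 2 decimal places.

The web has S = 7 species and L = 12 feeding links.
C = L / S² = 12 / 49 = 0.2449 ≈ 0.24.

C = 0.24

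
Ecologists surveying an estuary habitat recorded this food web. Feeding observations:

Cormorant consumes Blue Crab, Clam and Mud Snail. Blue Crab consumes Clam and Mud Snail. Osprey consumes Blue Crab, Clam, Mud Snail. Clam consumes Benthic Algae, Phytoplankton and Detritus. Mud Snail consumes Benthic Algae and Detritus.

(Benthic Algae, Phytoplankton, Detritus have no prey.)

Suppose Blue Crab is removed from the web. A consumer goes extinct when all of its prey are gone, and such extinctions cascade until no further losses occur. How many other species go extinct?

0

Remove Blue Crab.
Every predator of it retains at least one other prey: Osprey still has Clam, Mud Snail; Cormorant still has Clam, Mud Snail.
No consumer loses all prey, so no secondary extinctions occur.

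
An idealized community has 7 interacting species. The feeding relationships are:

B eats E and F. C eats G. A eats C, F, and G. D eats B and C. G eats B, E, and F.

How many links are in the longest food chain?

One longest chain: F → B → G → C → A.
It has 5 species and 4 links.

4 links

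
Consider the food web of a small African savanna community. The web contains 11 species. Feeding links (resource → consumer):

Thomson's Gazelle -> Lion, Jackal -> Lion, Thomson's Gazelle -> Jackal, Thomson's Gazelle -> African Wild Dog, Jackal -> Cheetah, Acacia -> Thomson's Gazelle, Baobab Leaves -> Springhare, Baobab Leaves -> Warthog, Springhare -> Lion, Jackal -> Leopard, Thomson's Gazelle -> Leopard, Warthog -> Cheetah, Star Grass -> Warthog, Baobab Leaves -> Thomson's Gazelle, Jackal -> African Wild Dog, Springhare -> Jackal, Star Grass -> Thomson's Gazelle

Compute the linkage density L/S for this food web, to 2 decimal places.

L/S = 1.55

There are L = 17 links among S = 11 species.
L/S = 17/11 = 1.5455 ≈ 1.55.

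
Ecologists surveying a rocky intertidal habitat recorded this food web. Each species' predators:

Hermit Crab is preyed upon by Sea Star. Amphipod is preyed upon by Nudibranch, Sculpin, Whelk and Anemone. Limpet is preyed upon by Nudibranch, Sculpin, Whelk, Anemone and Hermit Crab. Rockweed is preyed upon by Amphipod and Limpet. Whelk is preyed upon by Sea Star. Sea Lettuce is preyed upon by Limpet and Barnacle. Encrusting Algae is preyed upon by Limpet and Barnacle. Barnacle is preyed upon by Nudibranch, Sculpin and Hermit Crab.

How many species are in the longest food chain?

One longest chain: Sea Lettuce → Limpet → Hermit Crab → Sea Star.
It has 4 species and 3 links.

4 species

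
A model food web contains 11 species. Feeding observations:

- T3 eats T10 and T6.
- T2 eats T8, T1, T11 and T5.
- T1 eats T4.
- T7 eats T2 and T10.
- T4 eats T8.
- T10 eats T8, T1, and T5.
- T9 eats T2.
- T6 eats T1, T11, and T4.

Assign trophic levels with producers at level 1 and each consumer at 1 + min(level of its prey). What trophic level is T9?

T11 is a producer → level 1.
T2 eats T11 → level 2.
T9 eats T2 → level 3.
No prey of T9 is below level 2, so 3 is the minimum.

Trophic level 3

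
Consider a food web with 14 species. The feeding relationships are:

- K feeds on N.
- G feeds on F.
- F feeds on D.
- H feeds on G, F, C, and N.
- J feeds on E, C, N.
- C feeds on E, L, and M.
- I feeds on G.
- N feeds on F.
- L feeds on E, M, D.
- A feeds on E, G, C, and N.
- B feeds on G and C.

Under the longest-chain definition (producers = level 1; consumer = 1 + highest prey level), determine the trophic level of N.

D is a producer → level 1.
F eats D → level 2.
N eats F → level 3.

Trophic level 3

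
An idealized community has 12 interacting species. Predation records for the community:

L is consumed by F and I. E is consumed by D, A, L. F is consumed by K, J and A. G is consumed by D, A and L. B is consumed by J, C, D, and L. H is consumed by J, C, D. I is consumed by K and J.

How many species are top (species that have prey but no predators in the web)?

Top species (has prey, but nothing eats it): D, C, J, A, K.
Count: 5.

5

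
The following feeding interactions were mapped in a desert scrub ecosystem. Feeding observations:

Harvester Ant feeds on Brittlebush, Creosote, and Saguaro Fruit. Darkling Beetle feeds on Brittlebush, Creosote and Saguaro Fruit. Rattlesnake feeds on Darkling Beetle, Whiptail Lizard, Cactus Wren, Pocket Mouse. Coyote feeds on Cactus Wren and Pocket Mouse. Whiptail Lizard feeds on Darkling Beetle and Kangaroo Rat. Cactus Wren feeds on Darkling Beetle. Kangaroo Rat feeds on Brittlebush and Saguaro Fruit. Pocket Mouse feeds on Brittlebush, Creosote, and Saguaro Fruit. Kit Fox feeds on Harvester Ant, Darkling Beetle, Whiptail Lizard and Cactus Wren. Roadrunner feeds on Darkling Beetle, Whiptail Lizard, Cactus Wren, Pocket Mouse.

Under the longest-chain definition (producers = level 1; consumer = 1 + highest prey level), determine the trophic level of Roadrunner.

Brittlebush is a producer → level 1.
Darkling Beetle eats Brittlebush (level 1); other prey at levels: Saguaro Fruit 1, Creosote 1 → level 2.
Cactus Wren eats Darkling Beetle → level 3.
Roadrunner eats Cactus Wren (level 3); other prey at levels: Darkling Beetle 2, Pocket Mouse 2, Whiptail Lizard 3 → level 4.

Trophic level 4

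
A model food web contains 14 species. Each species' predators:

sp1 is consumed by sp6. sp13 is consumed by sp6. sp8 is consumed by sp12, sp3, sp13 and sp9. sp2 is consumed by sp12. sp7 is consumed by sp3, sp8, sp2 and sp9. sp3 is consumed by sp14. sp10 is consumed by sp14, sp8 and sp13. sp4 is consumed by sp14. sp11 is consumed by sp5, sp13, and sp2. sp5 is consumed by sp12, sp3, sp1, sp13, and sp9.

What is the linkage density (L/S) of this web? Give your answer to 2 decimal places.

L/S = 1.71

There are L = 24 links among S = 14 species.
L/S = 24/14 = 1.7143 ≈ 1.71.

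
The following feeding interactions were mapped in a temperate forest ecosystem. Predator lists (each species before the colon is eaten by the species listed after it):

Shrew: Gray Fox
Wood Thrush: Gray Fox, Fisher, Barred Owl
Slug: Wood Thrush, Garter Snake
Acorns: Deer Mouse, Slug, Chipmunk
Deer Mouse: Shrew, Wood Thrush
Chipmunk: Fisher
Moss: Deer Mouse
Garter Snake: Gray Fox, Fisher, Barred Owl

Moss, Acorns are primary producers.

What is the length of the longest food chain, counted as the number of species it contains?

One longest chain: Moss → Deer Mouse → Shrew → Gray Fox.
It has 4 species and 3 links.

4 species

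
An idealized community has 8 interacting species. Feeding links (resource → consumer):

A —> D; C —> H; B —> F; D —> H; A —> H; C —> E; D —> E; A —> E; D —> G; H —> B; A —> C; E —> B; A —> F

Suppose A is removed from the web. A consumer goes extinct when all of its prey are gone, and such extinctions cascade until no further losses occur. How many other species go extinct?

7

Remove A.
Round 1: C (all prey gone), D (all prey gone) → extinct.
Round 2: E (all prey gone), G (all prey gone), H (all prey gone) → extinct.
Round 3: B (all prey gone) → extinct.
Round 4: F (all prey gone) → extinct.
No further losses. Total secondary extinctions: 7.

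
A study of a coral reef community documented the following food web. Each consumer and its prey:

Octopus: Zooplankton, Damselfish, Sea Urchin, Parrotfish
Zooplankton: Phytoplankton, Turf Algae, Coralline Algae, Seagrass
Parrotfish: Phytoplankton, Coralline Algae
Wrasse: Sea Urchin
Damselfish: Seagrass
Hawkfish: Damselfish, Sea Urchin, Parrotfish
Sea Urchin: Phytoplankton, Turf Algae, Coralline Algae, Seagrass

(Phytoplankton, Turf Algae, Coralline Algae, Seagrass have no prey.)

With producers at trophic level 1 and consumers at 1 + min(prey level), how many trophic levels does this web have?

Producers (level 1): Phytoplankton, Turf Algae, Coralline Algae, Seagrass.
Following each consumer down to its lowest-level prey: Phytoplankton → Sea Urchin → Wrasse (levels 1 through 3).
All prey of Wrasse (Sea Urchin 2) are at level 2 or above, so Wrasse is at level 1 + 2 = 3.
Every consumer has at least one prey at level 2 or below, so none exceeds level 3.

3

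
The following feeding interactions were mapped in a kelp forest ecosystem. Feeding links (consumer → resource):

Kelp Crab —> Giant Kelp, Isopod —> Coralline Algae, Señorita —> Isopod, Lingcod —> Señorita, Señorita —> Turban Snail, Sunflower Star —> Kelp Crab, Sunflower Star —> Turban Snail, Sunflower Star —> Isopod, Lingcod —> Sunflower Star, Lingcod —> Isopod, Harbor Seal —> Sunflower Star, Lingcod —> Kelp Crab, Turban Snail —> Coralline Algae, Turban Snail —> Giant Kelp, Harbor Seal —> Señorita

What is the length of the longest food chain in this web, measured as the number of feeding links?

3 links

One longest chain: Coralline Algae → Isopod → Sunflower Star → Lingcod.
It has 4 species and 3 links.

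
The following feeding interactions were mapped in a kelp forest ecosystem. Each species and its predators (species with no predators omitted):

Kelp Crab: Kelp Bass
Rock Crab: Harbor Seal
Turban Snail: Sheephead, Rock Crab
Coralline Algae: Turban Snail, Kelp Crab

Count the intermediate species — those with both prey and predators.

3

Intermediate species (has both prey and predators): Turban Snail, Kelp Crab, Rock Crab.
Count: 3.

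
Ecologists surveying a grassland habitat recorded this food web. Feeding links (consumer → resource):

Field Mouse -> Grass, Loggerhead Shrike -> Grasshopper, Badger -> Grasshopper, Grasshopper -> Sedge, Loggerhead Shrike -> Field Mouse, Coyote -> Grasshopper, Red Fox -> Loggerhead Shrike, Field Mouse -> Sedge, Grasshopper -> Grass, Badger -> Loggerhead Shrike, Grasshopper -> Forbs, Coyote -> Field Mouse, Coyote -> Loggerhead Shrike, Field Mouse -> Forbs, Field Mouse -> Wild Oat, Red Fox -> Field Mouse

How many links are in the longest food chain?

One longest chain: Grass → Field Mouse → Loggerhead Shrike → Badger.
It has 4 species and 3 links.

3 links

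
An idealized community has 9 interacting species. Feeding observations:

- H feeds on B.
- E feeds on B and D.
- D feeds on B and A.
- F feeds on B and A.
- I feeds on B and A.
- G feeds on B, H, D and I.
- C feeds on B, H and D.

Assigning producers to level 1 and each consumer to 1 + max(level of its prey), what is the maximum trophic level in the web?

3

Producers (level 1): A, B.
A → D → E gives E level 3.
No species has a prey at level 3, so no species reaches level 4.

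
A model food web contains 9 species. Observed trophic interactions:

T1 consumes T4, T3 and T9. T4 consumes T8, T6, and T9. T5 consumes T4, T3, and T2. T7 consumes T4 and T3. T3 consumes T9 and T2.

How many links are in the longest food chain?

One longest chain: T9 → T4 → T7.
It has 3 species and 2 links.

2 links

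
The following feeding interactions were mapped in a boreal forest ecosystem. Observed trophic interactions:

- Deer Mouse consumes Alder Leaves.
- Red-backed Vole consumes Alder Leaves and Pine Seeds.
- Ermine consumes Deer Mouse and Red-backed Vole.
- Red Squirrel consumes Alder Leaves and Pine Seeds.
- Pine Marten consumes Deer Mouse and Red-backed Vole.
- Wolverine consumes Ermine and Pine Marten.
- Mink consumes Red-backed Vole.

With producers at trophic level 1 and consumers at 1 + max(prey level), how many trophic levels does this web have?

Producers (level 1): Pine Seeds, Alder Leaves.
Alder Leaves → Deer Mouse → Pine Marten → Wolverine gives Wolverine level 4.
No species has a prey at level 4, so no species reaches level 5.

4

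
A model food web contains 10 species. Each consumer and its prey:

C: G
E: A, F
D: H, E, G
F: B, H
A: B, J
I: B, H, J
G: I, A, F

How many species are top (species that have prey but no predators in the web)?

2

Top species (has prey, but nothing eats it): C, D.
Count: 2.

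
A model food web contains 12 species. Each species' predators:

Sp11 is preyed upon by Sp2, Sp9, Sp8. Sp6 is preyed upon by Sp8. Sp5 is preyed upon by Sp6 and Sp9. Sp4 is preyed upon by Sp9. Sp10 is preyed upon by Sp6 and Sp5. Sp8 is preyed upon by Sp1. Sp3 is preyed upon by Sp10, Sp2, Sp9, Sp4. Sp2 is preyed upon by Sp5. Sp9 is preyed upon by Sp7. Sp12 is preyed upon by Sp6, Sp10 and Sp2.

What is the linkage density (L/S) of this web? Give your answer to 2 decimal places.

L/S = 1.58

There are L = 19 links among S = 12 species.
L/S = 19/12 = 1.5833 ≈ 1.58.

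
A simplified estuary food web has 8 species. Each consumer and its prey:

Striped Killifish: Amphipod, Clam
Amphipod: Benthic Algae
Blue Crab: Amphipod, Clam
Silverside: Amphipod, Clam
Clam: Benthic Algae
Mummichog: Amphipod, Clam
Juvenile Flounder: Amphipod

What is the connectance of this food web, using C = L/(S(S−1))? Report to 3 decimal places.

C = 0.196

The web has S = 8 species and L = 11 feeding links.
C = L / (S(S−1)) = 11 / 56 = 0.1964 ≈ 0.196.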